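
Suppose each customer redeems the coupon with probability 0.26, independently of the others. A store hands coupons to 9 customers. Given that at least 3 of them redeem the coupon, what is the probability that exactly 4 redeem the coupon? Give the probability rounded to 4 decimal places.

0.2990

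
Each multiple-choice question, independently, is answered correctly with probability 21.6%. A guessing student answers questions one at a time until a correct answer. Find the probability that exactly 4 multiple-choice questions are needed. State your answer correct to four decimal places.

Geometric (trials to first success), p = 0.216.
P(Y = 4) = (1−p)^3 · p = 0.48189 · 0.216 = 0.104088

0.1041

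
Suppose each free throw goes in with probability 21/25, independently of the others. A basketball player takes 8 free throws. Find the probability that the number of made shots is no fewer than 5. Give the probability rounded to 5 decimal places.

X ~ Binomial(8, 0.84); P(X ≥ 5) = Σ C(8,k) p^k (1−p)^(8−k) over k:
  k=5: C(8,5)·0.84^5·0.16^3 = 0.0959278
  k=6: C(8,6)·0.84^6·0.16^2 = 0.2518104
  k=7: C(8,7)·0.84^7·0.16^1 = 0.3777156
  k=8: C(8,8)·0.84^8·0.16^0 = 0.2478759
Total = 0.9733297

0.97333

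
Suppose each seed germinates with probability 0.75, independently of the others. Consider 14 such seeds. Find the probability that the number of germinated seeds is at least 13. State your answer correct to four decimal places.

X ~ Binomial(14, 0.75); P(X ≥ 13) = Σ C(14,k) p^k (1−p)^(14−k) over k:
  k=13: C(14,13)·0.75^13·0.25^1 = 0.083150
  k=14: C(14,14)·0.75^14·0.25^0 = 0.017818
Total = 0.100968

0.1010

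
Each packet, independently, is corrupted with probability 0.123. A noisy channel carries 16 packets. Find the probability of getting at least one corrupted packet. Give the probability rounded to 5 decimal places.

P(at least one) = 1 − P(none) = 1 − (1 − 0.123)^16
= 1 − 0.1224598 = 0.8775402

0.87754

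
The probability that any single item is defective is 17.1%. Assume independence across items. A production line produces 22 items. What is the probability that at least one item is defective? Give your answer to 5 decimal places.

0.98385

P(at least one) = 1 − P(none) = 1 − (1 − 0.171)^22
= 1 − 0.0161510 = 0.9838490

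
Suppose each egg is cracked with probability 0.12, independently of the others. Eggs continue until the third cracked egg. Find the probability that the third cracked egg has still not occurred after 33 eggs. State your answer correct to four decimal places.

Needing more than 33 eggs ⇔ fewer than 3 successes in the first 33. With X ~ Binomial(33, 0.12), P(Y > 33) = P(X ≤ 2).
  k=0: C(33,0)·0.12^0·0.88^33 = 0.014721
  k=1: C(33,1)·0.12^1·0.88^32 = 0.066243
  k=2: C(33,2)·0.12^2·0.88^31 = 0.144530
P(X ≤ 2) = 0.225494

0.2255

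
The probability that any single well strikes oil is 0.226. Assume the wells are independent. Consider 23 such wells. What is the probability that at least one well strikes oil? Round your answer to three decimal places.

0.997

P(at least one) = 1 − P(none) = 1 − (1 − 0.226)^23
= 1 − 0.00276 = 0.99724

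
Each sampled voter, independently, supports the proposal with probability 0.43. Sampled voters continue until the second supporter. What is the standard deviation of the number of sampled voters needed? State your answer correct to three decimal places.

Y = total sampled voters until the second success; negative binomial with r=2, p=0.43.
SD(Y) = √[r(1−p)/p²] = √(6.16549) = 2.48304

2.483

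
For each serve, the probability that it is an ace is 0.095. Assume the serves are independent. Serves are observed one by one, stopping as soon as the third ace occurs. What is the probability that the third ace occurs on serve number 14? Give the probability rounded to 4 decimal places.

Y = trial on which the third success occurs; negative binomial, r=3, p=0.095.
P(Y=14) = C(13,2) · p^3 · (1−p)^11
= 78 · 0.00085737 · 0.33353 = 0.022305

0.0223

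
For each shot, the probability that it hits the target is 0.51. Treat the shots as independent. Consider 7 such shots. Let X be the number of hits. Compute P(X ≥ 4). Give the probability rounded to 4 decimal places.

0.5219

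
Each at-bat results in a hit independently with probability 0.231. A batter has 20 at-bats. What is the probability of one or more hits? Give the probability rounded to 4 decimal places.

P(at least one) = 1 − P(none) = 1 − (1 − 0.231)^20
= 1 − 0.005230 = 0.994770

0.9948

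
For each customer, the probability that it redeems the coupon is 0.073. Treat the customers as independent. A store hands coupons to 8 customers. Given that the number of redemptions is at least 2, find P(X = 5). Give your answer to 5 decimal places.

0.00083

X ~ Binomial(8, 0.073). Want P(X=5 | X≥2) = P(X=5) / P(X≥2).
P(X=5) = C(8,5)·0.073^5·0.927^3 = 0.0000925
P(X≥2) = 1 − 0.5453030 − 0.3435350 = 0.1111620
Ratio = 0.0000925 / 0.1111620 = 0.0008319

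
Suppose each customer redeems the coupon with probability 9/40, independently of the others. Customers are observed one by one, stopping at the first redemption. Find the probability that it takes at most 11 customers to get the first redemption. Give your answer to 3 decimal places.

Y = number of customers to the first success; geometric, p = 0.225.
P(Y ≤ 11) = 1 − (1−p)^11 = 1 − 0.06058 = 0.93942

0.939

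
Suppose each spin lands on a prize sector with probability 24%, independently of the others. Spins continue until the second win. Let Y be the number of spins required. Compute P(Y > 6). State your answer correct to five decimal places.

0.55782

Needing more than 6 spins ⇔ fewer than 2 successes in the first 6. With X ~ Binomial(6, 0.24), P(Y > 6) = P(X ≤ 1).
  k=0: C(6,0)·0.24^0·0.76^6 = 0.1926999
  k=1: C(6,1)·0.24^1·0.76^5 = 0.3651157
P(X ≤ 1) = 0.5578156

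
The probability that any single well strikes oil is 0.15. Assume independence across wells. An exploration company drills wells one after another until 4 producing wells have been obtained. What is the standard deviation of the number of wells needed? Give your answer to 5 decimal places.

12.29273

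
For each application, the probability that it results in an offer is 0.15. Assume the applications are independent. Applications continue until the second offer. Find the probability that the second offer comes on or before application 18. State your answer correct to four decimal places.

Finishing within 18 applications ⇔ at least 2 successes in the first 18. With X ~ Binomial(18, 0.15), P(Y ≤ 18) = 1 − P(X ≤ 1).
  k=0: C(18,0)·0.15^0·0.85^18 = 0.053646
  k=1: C(18,1)·0.15^1·0.85^17 = 0.170406
1 − 0.224053 = 0.775947

0.7759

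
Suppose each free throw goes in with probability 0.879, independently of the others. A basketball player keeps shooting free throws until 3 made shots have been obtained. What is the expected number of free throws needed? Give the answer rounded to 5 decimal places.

3.41297

Y = total free throws until the third success; negative binomial with r=3, p=0.879.
E[Y] = r / p = 3 / 0.879 = 3.4129693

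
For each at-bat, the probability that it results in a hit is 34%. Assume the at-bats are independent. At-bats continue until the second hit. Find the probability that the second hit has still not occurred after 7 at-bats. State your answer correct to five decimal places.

Needing more than 7 at-bats ⇔ fewer than 2 successes in the first 7. With X ~ Binomial(7, 0.34), P(Y > 7) = P(X ≤ 1).
  k=0: C(7,0)·0.34^0·0.66^7 = 0.0545516
  k=1: C(7,1)·0.34^1·0.66^6 = 0.1967164
P(X ≤ 1) = 0.2512680

0.25127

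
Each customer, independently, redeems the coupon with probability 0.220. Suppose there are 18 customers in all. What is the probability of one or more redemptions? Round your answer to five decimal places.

P(at least one) = 1 − P(none) = 1 − (1 − 0.22)^18
= 1 − 0.0114210 = 0.9885790

0.98858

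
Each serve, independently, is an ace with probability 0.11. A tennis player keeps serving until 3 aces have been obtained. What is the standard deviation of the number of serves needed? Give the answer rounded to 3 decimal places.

Y = total serves until the third success; negative binomial with r=3, p=0.11.
SD(Y) = √[r(1−p)/p²] = √(220.66116) = 14.85467

14.855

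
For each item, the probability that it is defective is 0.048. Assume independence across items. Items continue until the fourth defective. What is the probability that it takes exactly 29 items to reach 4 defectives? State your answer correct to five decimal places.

0.00508

Y = trial on which the fourth success occurs; negative binomial, r=4, p=0.048.
P(Y=29) = C(28,3) · p^4 · (1−p)^25
= 3276 · 5.3084e-06 · 0.29236 = 0.0050843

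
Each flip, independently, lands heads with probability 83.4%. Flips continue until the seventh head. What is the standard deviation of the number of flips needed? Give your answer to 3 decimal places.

1.293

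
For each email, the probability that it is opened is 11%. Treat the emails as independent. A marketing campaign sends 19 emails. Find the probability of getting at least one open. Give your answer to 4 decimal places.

P(at least one) = 1 − P(none) = 1 − (1 − 0.11)^19
= 1 − 0.109247 = 0.890753

0.8908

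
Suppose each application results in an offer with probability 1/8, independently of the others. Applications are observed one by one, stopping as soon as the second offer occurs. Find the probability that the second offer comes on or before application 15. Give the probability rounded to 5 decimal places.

Finishing within 15 applications ⇔ at least 2 successes in the first 15. With X ~ Binomial(15, 0.125), P(Y ≤ 15) = 1 − P(X ≤ 1).
  k=0: C(15,0)·0.125^0·0.875^15 = 0.1349338
  k=1: C(15,1)·0.125^1·0.875^14 = 0.2891439
1 − 0.4240777 = 0.5759223

0.57592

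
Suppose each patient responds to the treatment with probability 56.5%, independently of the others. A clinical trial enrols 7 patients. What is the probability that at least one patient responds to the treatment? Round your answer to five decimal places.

0.99705

P(at least one) = 1 − P(none) = 1 − (1 − 0.565)^7
= 1 − 0.0029473 = 0.9970527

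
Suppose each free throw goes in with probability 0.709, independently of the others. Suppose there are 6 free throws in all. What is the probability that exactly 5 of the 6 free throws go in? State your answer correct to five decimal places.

X ~ Binomial(n=6, p=0.709).
P(X=5) = C(6,5) · p^5 · (1−p)^1
= 6 · 0.17916 · 0.291 = 0.3128062

0.31281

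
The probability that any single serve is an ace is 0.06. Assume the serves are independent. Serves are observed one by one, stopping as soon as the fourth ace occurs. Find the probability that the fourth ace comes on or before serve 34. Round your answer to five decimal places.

0.14456

Finishing within 34 serves ⇔ at least 4 successes in the first 34. With X ~ Binomial(34, 0.06), P(Y ≤ 34) = 1 − P(X ≤ 3).
  k=0: C(34,0)·0.06^0·0.94^34 = 0.1219964
  k=1: C(34,1)·0.06^1·0.94^33 = 0.2647581
  k=2: C(34,2)·0.06^2·0.94^32 = 0.2788410
  k=3: C(34,3)·0.06^3·0.94^31 = 0.1898492
1 − 0.8554448 = 0.1445552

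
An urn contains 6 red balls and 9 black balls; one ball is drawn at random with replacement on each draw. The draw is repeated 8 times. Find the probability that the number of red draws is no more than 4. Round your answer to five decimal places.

X ~ Binomial(8, 0.40); P(X ≤ 4) = Σ C(8,k) p^k (1−p)^(8−k) over k:
  k=0: C(8,0)·0.40^0·0.60^8 = 0.0167962
  k=1: C(8,1)·0.40^1·0.60^7 = 0.0895795
  k=2: C(8,2)·0.40^2·0.60^6 = 0.2090189
  k=3: C(8,3)·0.40^3·0.60^5 = 0.2786918
  k=4: C(8,4)·0.40^4·0.60^4 = 0.2322432
Total = 0.8263296

0.82633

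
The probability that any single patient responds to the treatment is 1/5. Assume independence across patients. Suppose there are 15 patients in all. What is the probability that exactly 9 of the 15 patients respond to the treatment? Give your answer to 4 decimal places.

X ~ Binomial(n=15, p=0.20).
P(X=9) = C(15,9) · p^9 · (1−p)^6
= 5005 · 5.12e-07 · 0.26214 = 0.000672

0.0007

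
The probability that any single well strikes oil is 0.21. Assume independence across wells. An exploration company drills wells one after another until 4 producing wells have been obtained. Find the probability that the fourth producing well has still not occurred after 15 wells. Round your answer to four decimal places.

Needing more than 15 wells ⇔ fewer than 4 successes in the first 15. With X ~ Binomial(15, 0.21), P(Y > 15) = P(X ≤ 3).
  k=0: C(15,0)·0.21^0·0.79^15 = 0.029134
  k=1: C(15,1)·0.21^1·0.79^14 = 0.116169
  k=2: C(15,2)·0.21^2·0.79^13 = 0.216162
  k=3: C(15,3)·0.21^3·0.79^12 = 0.248997
P(X ≤ 3) = 0.610463

0.6105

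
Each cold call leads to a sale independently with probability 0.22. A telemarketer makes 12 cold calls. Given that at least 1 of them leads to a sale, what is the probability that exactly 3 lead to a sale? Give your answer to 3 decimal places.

0.264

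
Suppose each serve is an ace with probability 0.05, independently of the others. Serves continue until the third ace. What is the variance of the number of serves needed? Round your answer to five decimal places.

1140.00000

Y = total serves until the third success; negative binomial with r=3, p=0.05.
Var(Y) = r(1−p)/p² = 3·0.95 / 0.05² = 1140.0000000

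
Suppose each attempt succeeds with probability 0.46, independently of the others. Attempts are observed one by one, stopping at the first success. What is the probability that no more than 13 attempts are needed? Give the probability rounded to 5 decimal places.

Y = number of attempts to the first success; geometric, p = 0.46.
P(Y ≤ 13) = 1 − (1−p)^13 = 1 − 0.0003320 = 0.9996680

0.99967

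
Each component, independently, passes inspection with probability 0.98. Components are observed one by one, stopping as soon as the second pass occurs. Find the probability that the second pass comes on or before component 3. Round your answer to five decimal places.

0.99882

Finishing within 3 components ⇔ at least 2 successes in the first 3. With X ~ Binomial(3, 0.98), P(Y ≤ 3) = 1 − P(X ≤ 1).
  k=0: C(3,0)·0.98^0·0.02^3 = 0.0000080
  k=1: C(3,1)·0.98^1·0.02^2 = 0.0011760
1 − 0.0011840 = 0.9988160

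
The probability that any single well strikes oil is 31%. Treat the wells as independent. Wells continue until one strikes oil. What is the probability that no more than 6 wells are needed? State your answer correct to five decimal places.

Y = number of wells to the first success; geometric, p = 0.31.
P(Y ≤ 6) = 1 − (1−p)^6 = 1 − 0.1079182 = 0.8920818

0.89208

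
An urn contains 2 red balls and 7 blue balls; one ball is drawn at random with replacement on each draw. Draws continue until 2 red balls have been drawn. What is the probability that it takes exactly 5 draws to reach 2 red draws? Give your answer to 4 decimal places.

Y = trial on which the second success occurs; negative binomial, r=2, p=0.222222.
P(Y=5) = C(4,1) · p^2 · (1−p)^3
= 4 · 0.049383 · 0.47051 = 0.092940

0.0929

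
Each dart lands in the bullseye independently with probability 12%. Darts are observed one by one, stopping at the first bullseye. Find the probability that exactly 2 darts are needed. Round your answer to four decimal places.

Geometric (trials to first success), p = 0.12.
P(Y = 2) = (1−p)^1 · p = 0.88 · 0.12 = 0.105600

0.1056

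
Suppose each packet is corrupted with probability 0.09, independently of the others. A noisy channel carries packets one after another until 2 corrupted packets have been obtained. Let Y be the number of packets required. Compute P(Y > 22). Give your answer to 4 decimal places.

Needing more than 22 packets ⇔ fewer than 2 successes in the first 22. With X ~ Binomial(22, 0.09), P(Y > 22) = P(X ≤ 1).
  k=0: C(22,0)·0.09^0·0.91^22 = 0.125577
  k=1: C(22,1)·0.09^1·0.91^21 = 0.273234
P(X ≤ 1) = 0.398811

0.3988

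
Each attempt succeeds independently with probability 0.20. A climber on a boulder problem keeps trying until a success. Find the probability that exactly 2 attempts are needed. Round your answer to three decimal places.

Geometric (trials to first success), p = 0.20.
P(Y = 2) = (1−p)^1 · p = 0.8 · 0.20 = 0.16000

0.160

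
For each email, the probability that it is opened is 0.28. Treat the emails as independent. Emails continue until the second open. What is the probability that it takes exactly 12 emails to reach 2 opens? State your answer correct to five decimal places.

Y = trial on which the second success occurs; negative binomial, r=2, p=0.28.
P(Y=12) = C(11,1) · p^2 · (1−p)^10
= 11 · 0.0784 · 0.037439 = 0.0322874

0.03229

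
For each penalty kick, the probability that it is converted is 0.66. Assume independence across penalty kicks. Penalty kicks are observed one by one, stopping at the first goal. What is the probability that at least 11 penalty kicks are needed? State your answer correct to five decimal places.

0.00002

Y = number of penalty kicks to the first success; geometric, p = 0.66.
P(Y > 10) = P(first 10 all fail) = (1−p)^10 = 0.0000206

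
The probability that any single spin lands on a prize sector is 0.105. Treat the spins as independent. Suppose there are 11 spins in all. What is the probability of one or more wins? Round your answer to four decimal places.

0.7048

P(at least one) = 1 − P(none) = 1 − (1 − 0.105)^11
= 1 − 0.295157 = 0.704843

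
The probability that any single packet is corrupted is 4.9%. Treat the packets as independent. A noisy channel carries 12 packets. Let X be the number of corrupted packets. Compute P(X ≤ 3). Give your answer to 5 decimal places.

X ~ Binomial(12, 0.049); P(X ≤ 3) = Σ C(12,k) p^k (1−p)^(12−k) over k:
  k=0: C(12,0)·0.049^0·0.951^12 = 0.5472253
  k=1: C(12,1)·0.049^1·0.951^11 = 0.3383475
  k=2: C(12,2)·0.049^2·0.951^10 = 0.0958829
  k=3: C(12,3)·0.049^3·0.951^9 = 0.0164678
Total = 0.9979236

0.99792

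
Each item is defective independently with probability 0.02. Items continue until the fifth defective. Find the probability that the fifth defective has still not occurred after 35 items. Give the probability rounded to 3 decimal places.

Needing more than 35 items ⇔ fewer than 5 successes in the first 35. With X ~ Binomial(35, 0.02), P(Y > 35) = P(X ≤ 4).
  k=0: C(35,0)·0.02^0·0.98^35 = 0.49307
  k=1: C(35,1)·0.02^1·0.98^34 = 0.35220
  k=2: C(35,2)·0.02^2·0.98^33 = 0.12219
  k=3: C(35,3)·0.02^3·0.98^32 = 0.02743
  k=4: C(35,4)·0.02^4·0.98^31 = 0.00448
P(X ≤ 4) = 0.99937

0.999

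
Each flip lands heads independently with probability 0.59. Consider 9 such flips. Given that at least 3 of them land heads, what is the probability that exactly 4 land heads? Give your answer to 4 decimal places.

0.1822

X ~ Binomial(9, 0.59). Want P(X=4 | X≥3) = P(X=4) / P(X≥3).
P(X=4) = C(9,4)·0.59^4·0.41^5 = 0.176888
P(X≥3) = 1 − 0.000327 − 0.004240 − 0.024406 = 0.971027
Ratio = 0.176888 / 0.971027 = 0.182166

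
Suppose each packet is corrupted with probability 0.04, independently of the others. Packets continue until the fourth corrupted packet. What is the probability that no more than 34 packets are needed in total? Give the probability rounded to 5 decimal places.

0.04571

Finishing within 34 packets ⇔ at least 4 successes in the first 34. With X ~ Binomial(34, 0.04), P(Y ≤ 34) = 1 − P(X ≤ 3).
  k=0: C(34,0)·0.04^0·0.96^34 = 0.2495870
  k=1: C(34,1)·0.04^1·0.96^33 = 0.3535816
  k=2: C(34,2)·0.04^2·0.96^32 = 0.2430873
  k=3: C(34,3)·0.04^3·0.96^31 = 0.1080388
1 − 0.9542947 = 0.0457053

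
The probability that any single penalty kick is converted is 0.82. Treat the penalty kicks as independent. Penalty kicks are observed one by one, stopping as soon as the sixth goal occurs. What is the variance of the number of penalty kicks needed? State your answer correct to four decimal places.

1.6062

Y = total penalty kicks until the sixth success; negative binomial with r=6, p=0.82.
Var(Y) = r(1−p)/p² = 6·0.18 / 0.82² = 1.606187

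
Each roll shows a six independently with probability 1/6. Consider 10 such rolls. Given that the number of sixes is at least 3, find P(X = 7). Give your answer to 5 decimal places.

X ~ Binomial(10, 0.166667). Want P(X=7 | X≥3) = P(X=7) / P(X≥3).
P(X=7) = C(10,7)·0.166667^7·0.833333^3 = 0.0002481
P(X≥3) = 1 − 0.1615056 − 0.3230112 − 0.2907100 = 0.2247732
Ratio = 0.0002481 / 0.2247732 = 0.0011037

0.00110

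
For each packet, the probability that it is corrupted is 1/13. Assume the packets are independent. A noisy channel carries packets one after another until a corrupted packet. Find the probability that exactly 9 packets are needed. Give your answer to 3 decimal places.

0.041

Geometric (trials to first success), p = 0.076923.
P(Y = 9) = (1−p)^8 · p = 0.52711 · 0.076923 = 0.04055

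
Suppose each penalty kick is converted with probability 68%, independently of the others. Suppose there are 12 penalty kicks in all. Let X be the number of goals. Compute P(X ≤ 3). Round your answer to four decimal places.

X ~ Binomial(12, 0.68); P(X ≤ 3) = Σ C(12,k) p^k (1−p)^(12−k) over k:
  k=0: C(12,0)·0.68^0·0.32^12 = 0.000001
  k=1: C(12,1)·0.68^1·0.32^11 = 0.000029
  k=2: C(12,2)·0.68^2·0.32^10 = 0.000344
  k=3: C(12,3)·0.68^3·0.32^9 = 0.002434
Total = 0.002808

0.0028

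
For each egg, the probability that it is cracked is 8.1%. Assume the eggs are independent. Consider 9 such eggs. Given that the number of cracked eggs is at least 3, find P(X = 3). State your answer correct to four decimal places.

X ~ Binomial(9, 0.081). Want P(X=3 | X≥3) = P(X=3) / P(X≥3).
P(X=3) = C(9,3)·0.081^3·0.919^6 = 0.026892
P(X≥3) = 1 − 0.467562 − 0.370896 − 0.130762 = 0.030780
Ratio = 0.026892 / 0.030780 = 0.873688

0.8737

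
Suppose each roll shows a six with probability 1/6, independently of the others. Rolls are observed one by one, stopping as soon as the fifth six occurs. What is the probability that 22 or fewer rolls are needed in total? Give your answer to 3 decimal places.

Finishing within 22 rolls ⇔ at least 5 successes in the first 22. With X ~ Binomial(22, 0.166667), P(Y ≤ 22) = 1 − P(X ≤ 4).
  k=0: C(22,0)·0.166667^0·0.833333^22 = 0.01811
  k=1: C(22,1)·0.166667^1·0.833333^21 = 0.07970
  k=2: C(22,2)·0.166667^2·0.833333^20 = 0.16737
  k=3: C(22,3)·0.166667^3·0.833333^19 = 0.22316
  k=4: C(22,4)·0.166667^4·0.833333^18 = 0.21201
1 − 0.70036 = 0.29964

0.300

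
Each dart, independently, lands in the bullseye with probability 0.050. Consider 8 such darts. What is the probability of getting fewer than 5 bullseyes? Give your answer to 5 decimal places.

0.99998

X ~ Binomial(8, 0.05); P(X ≤ 4) = Σ C(8,k) p^k (1−p)^(8−k) over k:
  k=0: C(8,0)·0.05^0·0.95^8 = 0.6634204
  k=1: C(8,1)·0.05^1·0.95^7 = 0.2793349
  k=2: C(8,2)·0.05^2·0.95^6 = 0.0514564
  k=3: C(8,3)·0.05^3·0.95^5 = 0.0054165
  k=4: C(8,4)·0.05^4·0.95^4 = 0.0003563
Total = 0.9999846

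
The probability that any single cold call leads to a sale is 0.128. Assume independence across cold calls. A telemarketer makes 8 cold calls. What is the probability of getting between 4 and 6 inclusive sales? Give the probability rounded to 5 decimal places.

0.01223

X ~ Binomial(8, 0.128); P(4 ≤ X ≤ 6) = Σ C(8,k) p^k (1−p)^(8−k) over k:
  k=4: C(8,4)·0.128^4·0.872^4 = 0.0108644
  k=5: C(8,5)·0.128^5·0.872^3 = 0.0012758
  k=6: C(8,6)·0.128^6·0.872^2 = 0.0000936
Total = 0.0122338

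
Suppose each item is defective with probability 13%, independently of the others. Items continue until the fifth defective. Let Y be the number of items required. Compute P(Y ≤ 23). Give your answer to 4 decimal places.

Finishing within 23 items ⇔ at least 5 successes in the first 23. With X ~ Binomial(23, 0.13), P(Y ≤ 23) = 1 − P(X ≤ 4).
  k=0: C(23,0)·0.13^0·0.87^23 = 0.040639
  k=1: C(23,1)·0.13^1·0.87^22 = 0.139667
  k=2: C(23,2)·0.13^2·0.87^21 = 0.229568
  k=3: C(23,3)·0.13^3·0.87^20 = 0.240123
  k=4: C(23,4)·0.13^4·0.87^19 = 0.179402
1 − 0.829400 = 0.170600

0.1706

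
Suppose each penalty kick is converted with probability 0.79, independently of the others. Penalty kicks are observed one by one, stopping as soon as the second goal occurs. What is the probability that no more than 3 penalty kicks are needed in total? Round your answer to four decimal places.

Finishing within 3 penalty kicks ⇔ at least 2 successes in the first 3. With X ~ Binomial(3, 0.79), P(Y ≤ 3) = 1 − P(X ≤ 1).
  k=0: C(3,0)·0.79^0·0.21^3 = 0.009261
  k=1: C(3,1)·0.79^1·0.21^2 = 0.104517
1 − 0.113778 = 0.886222

0.8862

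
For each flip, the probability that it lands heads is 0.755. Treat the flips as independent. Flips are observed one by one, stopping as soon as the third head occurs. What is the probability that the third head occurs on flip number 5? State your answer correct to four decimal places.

0.1550

Y = trial on which the third success occurs; negative binomial, r=3, p=0.755.
P(Y=5) = C(4,2) · p^3 · (1−p)^2
= 6 · 0.43037 · 0.060025 = 0.154997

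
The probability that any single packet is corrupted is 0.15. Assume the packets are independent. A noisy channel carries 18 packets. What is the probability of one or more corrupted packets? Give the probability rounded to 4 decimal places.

0.9464

P(at least one) = 1 − P(none) = 1 − (1 − 0.15)^18
= 1 − 0.053646 = 0.946354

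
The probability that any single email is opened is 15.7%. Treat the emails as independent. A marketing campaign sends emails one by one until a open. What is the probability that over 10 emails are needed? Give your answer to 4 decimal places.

Y = number of emails to the first success; geometric, p = 0.157.
P(Y > 10) = P(first 10 all fail) = (1−p)^10 = 0.181249

0.1812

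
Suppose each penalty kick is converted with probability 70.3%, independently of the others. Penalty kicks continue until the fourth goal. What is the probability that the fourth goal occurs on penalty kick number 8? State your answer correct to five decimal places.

0.06651

Y = trial on which the fourth success occurs; negative binomial, r=4, p=0.703.
P(Y=8) = C(7,3) · p^4 · (1−p)^4
= 35 · 0.24424 · 0.0077808 = 0.0665143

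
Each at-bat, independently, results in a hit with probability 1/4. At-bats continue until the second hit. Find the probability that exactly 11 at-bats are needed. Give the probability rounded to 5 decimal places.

Y = trial on which the second success occurs; negative binomial, r=2, p=0.25.
P(Y=11) = C(10,1) · p^2 · (1−p)^9
= 10 · 0.0625 · 0.075085 = 0.0469279

0.04693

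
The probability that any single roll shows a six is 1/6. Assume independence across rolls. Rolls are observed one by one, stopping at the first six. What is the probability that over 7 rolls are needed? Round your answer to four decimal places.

0.2791

Y = number of rolls to the first success; geometric, p = 0.166667.
P(Y > 7) = P(first 7 all fail) = (1−p)^7 = 0.279082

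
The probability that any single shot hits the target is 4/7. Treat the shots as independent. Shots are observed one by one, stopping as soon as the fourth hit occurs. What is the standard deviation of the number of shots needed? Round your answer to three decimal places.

Y = total shots until the fourth success; negative binomial with r=4, p=0.571429.
SD(Y) = √[r(1−p)/p²] = √(5.25000) = 2.29129

2.291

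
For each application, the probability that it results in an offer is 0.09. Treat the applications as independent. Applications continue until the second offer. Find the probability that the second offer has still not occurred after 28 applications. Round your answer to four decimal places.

0.2688

Needing more than 28 applications ⇔ fewer than 2 successes in the first 28. With X ~ Binomial(28, 0.09), P(Y > 28) = P(X ≤ 1).
  k=0: C(28,0)·0.09^0·0.91^28 = 0.071311
  k=1: C(28,1)·0.09^1·0.91^27 = 0.197478
P(X ≤ 1) = 0.268789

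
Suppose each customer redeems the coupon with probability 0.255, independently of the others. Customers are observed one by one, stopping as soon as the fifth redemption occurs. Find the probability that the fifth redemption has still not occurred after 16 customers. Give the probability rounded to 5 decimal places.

Needing more than 16 customers ⇔ fewer than 5 successes in the first 16. With X ~ Binomial(16, 0.255), P(Y > 16) = P(X ≤ 4).
  k=0: C(16,0)·0.255^0·0.745^16 = 0.0090053
  k=1: C(16,1)·0.255^1·0.745^15 = 0.0493179
  k=2: C(16,2)·0.255^2·0.745^14 = 0.1266046
  k=3: C(16,3)·0.255^3·0.745^13 = 0.2022275
  k=4: C(16,4)·0.255^4·0.745^12 = 0.2249611
P(X ≤ 4) = 0.6121163

0.61212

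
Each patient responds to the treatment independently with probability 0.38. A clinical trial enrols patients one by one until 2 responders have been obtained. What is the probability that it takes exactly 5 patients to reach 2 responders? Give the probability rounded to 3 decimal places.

0.138

Y = trial on which the second success occurs; negative binomial, r=2, p=0.38.
P(Y=5) = C(4,1) · p^2 · (1−p)^3
= 4 · 0.1444 · 0.23833 = 0.13766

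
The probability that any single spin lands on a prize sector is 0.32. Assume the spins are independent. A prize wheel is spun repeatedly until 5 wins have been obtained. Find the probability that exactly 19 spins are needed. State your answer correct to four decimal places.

Y = trial on which the fifth success occurs; negative binomial, r=5, p=0.32.
P(Y=19) = C(18,4) · p^5 · (1−p)^14
= 3060 · 0.0033554 · 0.0045199 = 0.046408

0.0464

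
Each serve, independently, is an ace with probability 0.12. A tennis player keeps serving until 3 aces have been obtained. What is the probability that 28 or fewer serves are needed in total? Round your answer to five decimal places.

Finishing within 28 serves ⇔ at least 3 successes in the first 28. With X ~ Binomial(28, 0.12), P(Y ≤ 28) = 1 − P(X ≤ 2).
  k=0: C(28,0)·0.12^0·0.88^28 = 0.0278943
  k=1: C(28,1)·0.12^1·0.88^27 = 0.1065054
  k=2: C(28,2)·0.12^2·0.88^26 = 0.1960667
1 − 0.3304663 = 0.6695337

0.66953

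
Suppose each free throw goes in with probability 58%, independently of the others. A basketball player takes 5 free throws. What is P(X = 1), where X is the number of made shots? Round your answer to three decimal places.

X ~ Binomial(n=5, p=0.58).
P(X=1) = C(5,1) · p^1 · (1−p)^4
= 5 · 0.58 · 0.031117 = 0.09024

0.090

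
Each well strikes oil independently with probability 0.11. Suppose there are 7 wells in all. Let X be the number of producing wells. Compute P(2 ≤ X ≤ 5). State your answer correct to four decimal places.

X ~ Binomial(7, 0.11); P(2 ≤ X ≤ 5) = Σ C(7,k) p^k (1−p)^(7−k) over k:
  k=2: C(7,2)·0.11^2·0.89^5 = 0.141891
  k=3: C(7,3)·0.11^3·0.89^4 = 0.029228
  k=4: C(7,4)·0.11^4·0.89^3 = 0.003613
  k=5: C(7,5)·0.11^5·0.89^2 = 0.000268
Total = 0.175000

0.1750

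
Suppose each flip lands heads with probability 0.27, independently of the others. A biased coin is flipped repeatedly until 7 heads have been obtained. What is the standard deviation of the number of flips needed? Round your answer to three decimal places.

Y = total flips until the seventh success; negative binomial with r=7, p=0.27.
SD(Y) = √[r(1−p)/p²] = √(70.09602) = 8.37234

8.372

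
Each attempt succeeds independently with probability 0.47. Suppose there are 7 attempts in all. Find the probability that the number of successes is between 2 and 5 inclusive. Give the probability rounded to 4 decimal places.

X ~ Binomial(7, 0.47); P(2 ≤ X ≤ 5) = Σ C(7,k) p^k (1−p)^(7−k) over k:
  k=2: C(7,2)·0.47^2·0.53^5 = 0.193997
  k=3: C(7,3)·0.47^3·0.53^4 = 0.286725
  k=4: C(7,4)·0.47^4·0.53^3 = 0.254265
  k=5: C(7,5)·0.47^5·0.53^2 = 0.135288
Total = 0.870275

0.8703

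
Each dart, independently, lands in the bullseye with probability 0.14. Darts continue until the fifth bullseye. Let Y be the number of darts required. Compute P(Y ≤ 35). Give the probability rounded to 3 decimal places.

0.554

Finishing within 35 darts ⇔ at least 5 successes in the first 35. With X ~ Binomial(35, 0.14), P(Y ≤ 35) = 1 − P(X ≤ 4).
  k=0: C(35,0)·0.14^0·0.86^35 = 0.00510
  k=1: C(35,1)·0.14^1·0.86^34 = 0.02905
  k=2: C(35,2)·0.14^2·0.86^33 = 0.08039
  k=3: C(35,3)·0.14^3·0.86^32 = 0.14396
  k=4: C(35,4)·0.14^4·0.86^31 = 0.18748
1 − 0.44599 = 0.55401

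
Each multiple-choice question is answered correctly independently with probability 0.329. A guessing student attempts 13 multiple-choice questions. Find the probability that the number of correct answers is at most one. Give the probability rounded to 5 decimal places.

X ~ Binomial(13, 0.329); P(X ≤ 1) = Σ C(13,k) p^k (1−p)^(13−k) over k:
  k=0: C(13,0)·0.329^0·0.671^13 = 0.0055898
  k=1: C(13,1)·0.329^1·0.671^12 = 0.0356295
Total = 0.0412192

0.04122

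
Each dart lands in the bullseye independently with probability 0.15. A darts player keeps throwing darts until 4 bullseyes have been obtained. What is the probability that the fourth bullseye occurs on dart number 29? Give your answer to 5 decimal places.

0.02852

Y = trial on which the fourth success occurs; negative binomial, r=4, p=0.15.
P(Y=29) = C(28,3) · p^4 · (1−p)^25
= 3276 · 0.00050625 · 0.017198 = 0.0285221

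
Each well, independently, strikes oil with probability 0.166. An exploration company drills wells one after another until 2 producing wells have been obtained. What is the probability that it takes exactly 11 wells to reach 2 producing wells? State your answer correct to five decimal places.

Y = trial on which the second success occurs; negative binomial, r=2, p=0.166.
P(Y=11) = C(10,1) · p^2 · (1−p)^9
= 10 · 0.027556 · 0.19521 = 0.0537911

0.05379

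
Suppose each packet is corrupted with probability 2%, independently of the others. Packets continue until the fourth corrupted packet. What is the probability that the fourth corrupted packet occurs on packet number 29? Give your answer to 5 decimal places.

0.00032

Y = trial on which the fourth success occurs; negative binomial, r=4, p=0.02.
P(Y=29) = C(28,3) · p^4 · (1−p)^25
= 3276 · 1.6e-07 · 0.60346 = 0.0003163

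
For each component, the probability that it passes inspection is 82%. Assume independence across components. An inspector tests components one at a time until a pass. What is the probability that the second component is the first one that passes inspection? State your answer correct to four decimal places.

Geometric (trials to first success), p = 0.82.
P(Y = 2) = (1−p)^1 · p = 0.18 · 0.82 = 0.147600

0.1476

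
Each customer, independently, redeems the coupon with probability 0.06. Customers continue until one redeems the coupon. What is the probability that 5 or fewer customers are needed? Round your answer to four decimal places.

Y = number of customers to the first success; geometric, p = 0.06.
P(Y ≤ 5) = 1 − (1−p)^5 = 1 − 0.733904 = 0.266096

0.2661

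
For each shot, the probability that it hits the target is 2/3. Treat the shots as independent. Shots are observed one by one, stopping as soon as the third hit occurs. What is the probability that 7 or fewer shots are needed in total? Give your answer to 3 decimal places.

0.955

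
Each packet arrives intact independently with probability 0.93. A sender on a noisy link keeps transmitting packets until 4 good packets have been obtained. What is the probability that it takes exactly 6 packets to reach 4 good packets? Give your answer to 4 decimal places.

0.0367

Y = trial on which the fourth success occurs; negative binomial, r=4, p=0.93.
P(Y=6) = C(5,3) · p^4 · (1−p)^2
= 10 · 0.74805 · 0.0049 = 0.036655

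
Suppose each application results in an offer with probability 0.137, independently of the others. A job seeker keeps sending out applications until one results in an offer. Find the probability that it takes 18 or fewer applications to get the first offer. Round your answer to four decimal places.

0.9295

Y = number of applications to the first success; geometric, p = 0.137.
P(Y ≤ 18) = 1 − (1−p)^18 = 1 − 0.070501 = 0.929499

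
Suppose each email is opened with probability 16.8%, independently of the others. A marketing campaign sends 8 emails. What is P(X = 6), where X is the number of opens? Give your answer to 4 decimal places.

0.0004

X ~ Binomial(n=8, p=0.168).
P(X=6) = C(8,6) · p^6 · (1−p)^2
= 28 · 2.2483e-05 · 0.69222 = 0.000436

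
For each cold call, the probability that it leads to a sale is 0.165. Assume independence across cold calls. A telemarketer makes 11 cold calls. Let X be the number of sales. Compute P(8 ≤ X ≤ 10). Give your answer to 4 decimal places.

X ~ Binomial(11, 0.165); P(8 ≤ X ≤ 10) = Σ C(11,k) p^k (1−p)^(11−k) over k:
  k=8: C(11,8)·0.165^8·0.835^3 = 0.000053
  k=9: C(11,9)·0.165^9·0.835^2 = 0.000003
  k=10: C(11,10)·0.165^10·0.835^1 = 0.000000
Total = 0.000056

0.0001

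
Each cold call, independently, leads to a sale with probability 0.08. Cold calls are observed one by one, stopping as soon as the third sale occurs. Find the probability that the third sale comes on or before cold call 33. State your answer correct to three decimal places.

Finishing within 33 cold calls ⇔ at least 3 successes in the first 33. With X ~ Binomial(33, 0.08), P(Y ≤ 33) = 1 − P(X ≤ 2).
  k=0: C(33,0)·0.08^0·0.92^33 = 0.06383
  k=1: C(33,1)·0.08^1·0.92^32 = 0.18315
  k=2: C(33,2)·0.08^2·0.92^31 = 0.25482
1 − 0.50180 = 0.49820

0.498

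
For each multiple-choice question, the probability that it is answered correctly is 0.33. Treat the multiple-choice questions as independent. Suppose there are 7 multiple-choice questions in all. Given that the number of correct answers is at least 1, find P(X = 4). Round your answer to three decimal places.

0.133

X ~ Binomial(7, 0.33). Want P(X=4 | X≥1) = P(X=4) / P(X≥1).
P(X=4) = C(7,4)·0.33^4·0.67^3 = 0.12484
P(X≥1) = 1 − 0.06061 = 0.93939
Ratio = 0.12484 / 0.93939 = 0.13289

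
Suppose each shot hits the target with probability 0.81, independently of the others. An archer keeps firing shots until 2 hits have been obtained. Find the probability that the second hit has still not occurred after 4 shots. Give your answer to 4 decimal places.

0.0235

Needing more than 4 shots ⇔ fewer than 2 successes in the first 4. With X ~ Binomial(4, 0.81), P(Y > 4) = P(X ≤ 1).
  k=0: C(4,0)·0.81^0·0.19^4 = 0.001303
  k=1: C(4,1)·0.81^1·0.19^3 = 0.022223
P(X ≤ 1) = 0.023526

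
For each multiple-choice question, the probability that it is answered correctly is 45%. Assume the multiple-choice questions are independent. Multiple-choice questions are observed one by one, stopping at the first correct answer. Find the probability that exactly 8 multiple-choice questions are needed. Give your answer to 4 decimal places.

0.0069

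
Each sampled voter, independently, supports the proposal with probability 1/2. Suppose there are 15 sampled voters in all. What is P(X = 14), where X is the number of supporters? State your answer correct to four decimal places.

X ~ Binomial(n=15, p=0.50).
P(X=14) = C(15,14) · p^14 · (1−p)^1
= 15 · 6.1035e-05 · 0.5 = 0.000458

0.0005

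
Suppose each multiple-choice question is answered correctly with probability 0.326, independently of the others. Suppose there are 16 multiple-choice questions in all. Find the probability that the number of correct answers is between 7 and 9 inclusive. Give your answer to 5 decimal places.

X ~ Binomial(16, 0.326); P(7 ≤ X ≤ 9) = Σ C(16,k) p^k (1−p)^(16−k) over k:
  k=7: C(16,7)·0.326^7·0.674^9 = 0.1284956
  k=8: C(16,8)·0.326^8·0.674^8 = 0.0699195
  k=9: C(16,9)·0.326^9·0.674^7 = 0.0300610
Total = 0.2284762

0.22848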